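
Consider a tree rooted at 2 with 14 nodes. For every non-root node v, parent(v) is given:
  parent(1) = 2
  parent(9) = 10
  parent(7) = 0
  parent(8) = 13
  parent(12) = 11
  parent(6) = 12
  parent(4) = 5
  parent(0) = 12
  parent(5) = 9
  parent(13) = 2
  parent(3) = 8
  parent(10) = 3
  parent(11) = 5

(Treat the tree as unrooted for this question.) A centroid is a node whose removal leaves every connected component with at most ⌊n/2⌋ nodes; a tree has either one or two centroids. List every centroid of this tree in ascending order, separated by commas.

5, 9

Delete 5: the remaining components have sizes 7, 5, 1. Max 7 ≤ 7, so 5 is a centroid.
9 is adjacent to 5 and is also a centroid (the largest component after removing it is likewise 7).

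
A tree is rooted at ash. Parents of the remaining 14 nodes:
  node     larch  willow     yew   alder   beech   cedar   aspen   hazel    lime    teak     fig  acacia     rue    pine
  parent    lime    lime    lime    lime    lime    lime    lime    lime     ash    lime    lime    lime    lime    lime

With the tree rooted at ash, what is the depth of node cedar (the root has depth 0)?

2

Climbing from cedar to the root: cedar–lime–ash. That's 2 steps.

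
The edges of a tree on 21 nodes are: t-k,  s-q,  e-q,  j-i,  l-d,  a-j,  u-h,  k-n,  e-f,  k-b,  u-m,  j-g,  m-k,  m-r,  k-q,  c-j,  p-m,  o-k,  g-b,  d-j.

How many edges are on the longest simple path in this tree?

A longest path is l – d – j – g – b – k – q – e – f, with 8 edges.

8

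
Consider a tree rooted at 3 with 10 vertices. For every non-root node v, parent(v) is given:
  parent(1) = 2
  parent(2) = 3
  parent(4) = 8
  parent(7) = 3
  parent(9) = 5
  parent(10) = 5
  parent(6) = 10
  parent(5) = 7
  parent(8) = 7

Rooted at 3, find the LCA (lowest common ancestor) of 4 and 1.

3

4's ancestor chain is 4, 8, 7, 3 and 1's is 1, 2, 3; they first meet at 3.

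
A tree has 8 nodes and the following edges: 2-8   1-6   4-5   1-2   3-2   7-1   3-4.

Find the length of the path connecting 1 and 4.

1–2–3–4: 3 edges.

3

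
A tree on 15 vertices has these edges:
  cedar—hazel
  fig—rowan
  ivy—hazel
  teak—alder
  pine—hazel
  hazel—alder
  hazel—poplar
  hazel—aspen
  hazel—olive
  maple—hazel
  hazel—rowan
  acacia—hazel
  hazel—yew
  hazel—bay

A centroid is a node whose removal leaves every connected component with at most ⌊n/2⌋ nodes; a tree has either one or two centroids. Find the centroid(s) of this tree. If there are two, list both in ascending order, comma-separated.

Delete hazel: the remaining components have sizes 2, 2, 1, 1, 1, 1, 1, 1, 1, 1, 1, 1. Max 2 ≤ 7, so hazel is a centroid.
Every other node leaves some component of size > 7, so the centroid is unique.

hazel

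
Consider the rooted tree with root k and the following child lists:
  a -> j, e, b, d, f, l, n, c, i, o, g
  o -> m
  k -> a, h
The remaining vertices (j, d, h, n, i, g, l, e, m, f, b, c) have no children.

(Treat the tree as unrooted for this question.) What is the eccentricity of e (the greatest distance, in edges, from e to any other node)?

3

A farthest node from e is m (h also at distance 3).
The path e-a-o-m has 3 edges.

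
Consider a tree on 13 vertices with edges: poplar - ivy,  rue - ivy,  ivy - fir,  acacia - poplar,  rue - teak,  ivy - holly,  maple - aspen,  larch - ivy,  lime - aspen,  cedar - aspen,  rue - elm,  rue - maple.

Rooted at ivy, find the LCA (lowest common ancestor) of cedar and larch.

Path cedar→root: cedar aspen maple rue ivy; path larch→root: larch ivy.
First common node: ivy.

ivy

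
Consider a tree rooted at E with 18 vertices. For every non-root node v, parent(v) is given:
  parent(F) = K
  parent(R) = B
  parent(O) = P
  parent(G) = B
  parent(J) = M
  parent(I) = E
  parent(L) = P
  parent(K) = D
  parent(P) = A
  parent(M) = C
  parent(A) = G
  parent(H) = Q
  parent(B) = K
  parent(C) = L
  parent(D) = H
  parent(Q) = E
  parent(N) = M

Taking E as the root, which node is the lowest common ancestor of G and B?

B

Ancestors of G (toward the root): G, B, K, D, H, Q, E.
Ancestors of B: B, K, D, H, Q, E.
The deepest node appearing in both lists is B.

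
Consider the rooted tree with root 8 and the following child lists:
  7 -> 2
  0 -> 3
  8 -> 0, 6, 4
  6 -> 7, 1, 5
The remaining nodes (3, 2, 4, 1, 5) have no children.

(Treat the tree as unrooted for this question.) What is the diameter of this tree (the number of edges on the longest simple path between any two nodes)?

BFS from 2 reaches 3 last, at distance 5; BFS from 3 confirms no node is farther.
Path: 2 - 7 - 6 - 8 - 0 - 3.

5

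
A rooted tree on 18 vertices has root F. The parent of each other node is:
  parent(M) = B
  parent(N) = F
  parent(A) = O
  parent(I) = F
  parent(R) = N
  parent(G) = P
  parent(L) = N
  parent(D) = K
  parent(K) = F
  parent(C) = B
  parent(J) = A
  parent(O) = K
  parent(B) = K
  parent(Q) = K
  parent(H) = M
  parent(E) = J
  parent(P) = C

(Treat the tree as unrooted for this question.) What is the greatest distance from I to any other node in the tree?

6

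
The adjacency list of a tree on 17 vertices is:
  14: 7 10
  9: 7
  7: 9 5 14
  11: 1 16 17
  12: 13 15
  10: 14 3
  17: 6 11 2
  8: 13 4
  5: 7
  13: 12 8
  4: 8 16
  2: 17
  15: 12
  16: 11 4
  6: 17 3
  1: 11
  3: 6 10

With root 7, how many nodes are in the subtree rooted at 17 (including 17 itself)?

Descendants of 17 (including itself): 17, 11, 2, 16, 1, 4, 8, 13, 12, 15. That's 10.

10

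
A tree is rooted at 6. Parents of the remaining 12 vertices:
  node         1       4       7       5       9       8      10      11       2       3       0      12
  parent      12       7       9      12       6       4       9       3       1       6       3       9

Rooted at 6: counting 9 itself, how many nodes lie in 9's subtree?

The subtree rooted at 9 contains: 9, 7, 12, 10, 4, 1, 5, 8, 2 — 9 nodes.

9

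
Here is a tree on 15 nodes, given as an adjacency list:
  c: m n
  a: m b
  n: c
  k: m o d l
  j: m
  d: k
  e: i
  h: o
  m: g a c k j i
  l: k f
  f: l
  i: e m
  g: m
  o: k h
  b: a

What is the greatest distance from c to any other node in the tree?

4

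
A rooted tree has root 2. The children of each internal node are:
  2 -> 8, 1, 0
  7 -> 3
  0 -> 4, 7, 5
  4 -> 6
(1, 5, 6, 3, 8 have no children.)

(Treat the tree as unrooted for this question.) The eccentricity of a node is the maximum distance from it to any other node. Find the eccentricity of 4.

The node farthest from 4 is 3 (8, 1 also at distance 3), via 4 – 0 – 7 – 3 — 3 edges.

3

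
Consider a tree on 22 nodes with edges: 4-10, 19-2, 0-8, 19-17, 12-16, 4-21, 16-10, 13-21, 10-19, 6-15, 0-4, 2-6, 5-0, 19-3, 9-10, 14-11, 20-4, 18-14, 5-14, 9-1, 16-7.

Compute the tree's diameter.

BFS from 11 reaches 15 last, at distance 9; BFS from 15 confirms no node is farther.
Path: 11 - 14 - 5 - 0 - 4 - 10 - 19 - 2 - 6 - 15.

9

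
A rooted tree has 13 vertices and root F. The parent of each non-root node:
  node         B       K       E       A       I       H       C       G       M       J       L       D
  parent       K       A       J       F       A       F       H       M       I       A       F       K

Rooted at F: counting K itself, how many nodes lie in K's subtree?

The subtree rooted at K contains: K, B, D — 3 nodes.

3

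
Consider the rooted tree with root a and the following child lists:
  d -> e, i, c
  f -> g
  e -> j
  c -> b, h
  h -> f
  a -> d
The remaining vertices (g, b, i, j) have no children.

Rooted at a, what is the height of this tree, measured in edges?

g sits deepest: a → d → c → h → f → g — 5 edges from the root.

5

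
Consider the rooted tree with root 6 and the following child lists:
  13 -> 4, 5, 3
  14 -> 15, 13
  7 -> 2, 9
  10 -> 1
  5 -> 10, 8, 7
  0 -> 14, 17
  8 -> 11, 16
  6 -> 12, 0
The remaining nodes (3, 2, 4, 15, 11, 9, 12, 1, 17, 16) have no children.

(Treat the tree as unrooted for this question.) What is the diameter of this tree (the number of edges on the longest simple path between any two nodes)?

Starting from 12, a farthest node is 1 at distance 7.
One longest path: 12 – 6 – 0 – 14 – 13 – 5 – 10 – 1.
So the diameter is 7.

7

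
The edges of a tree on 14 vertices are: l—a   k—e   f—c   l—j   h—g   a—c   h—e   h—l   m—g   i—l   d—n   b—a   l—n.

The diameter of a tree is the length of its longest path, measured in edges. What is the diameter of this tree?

6

BFS from k reaches f last, at distance 6; BFS from f confirms no node is farther.
Path: k - e - h - l - a - c - f.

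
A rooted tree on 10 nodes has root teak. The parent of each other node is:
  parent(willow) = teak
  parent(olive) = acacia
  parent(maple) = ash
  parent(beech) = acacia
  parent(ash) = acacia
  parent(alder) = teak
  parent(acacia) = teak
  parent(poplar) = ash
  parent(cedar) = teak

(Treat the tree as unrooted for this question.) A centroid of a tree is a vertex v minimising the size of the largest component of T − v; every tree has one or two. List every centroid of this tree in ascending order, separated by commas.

Removing acacia splits the tree into components of sizes 4, 3, 1, 1; the largest is 4 ≤ ⌊10/2⌋ = 5.
Every other node leaves some component of size > 5, so the centroid is unique.

acacia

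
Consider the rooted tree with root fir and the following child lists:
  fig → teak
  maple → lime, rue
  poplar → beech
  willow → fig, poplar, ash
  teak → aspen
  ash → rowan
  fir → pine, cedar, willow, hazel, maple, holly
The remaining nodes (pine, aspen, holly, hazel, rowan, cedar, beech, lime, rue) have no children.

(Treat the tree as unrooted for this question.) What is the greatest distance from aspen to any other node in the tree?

Distances from aspen peak at 6, attained at rue (lime also at distance 6).
aspen-teak-fig-willow-fir-maple-rue

6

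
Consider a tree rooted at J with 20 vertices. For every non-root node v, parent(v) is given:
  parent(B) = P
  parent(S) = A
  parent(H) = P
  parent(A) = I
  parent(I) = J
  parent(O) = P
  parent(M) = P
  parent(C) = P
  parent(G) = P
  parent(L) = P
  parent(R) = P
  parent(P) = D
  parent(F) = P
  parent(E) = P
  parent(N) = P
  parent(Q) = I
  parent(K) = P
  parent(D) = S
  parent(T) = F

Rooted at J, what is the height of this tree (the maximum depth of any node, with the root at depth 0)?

7

A deepest node is T, reached by J–I–A–S–D–P–F–T.
That path has 7 edges, so the height is 7.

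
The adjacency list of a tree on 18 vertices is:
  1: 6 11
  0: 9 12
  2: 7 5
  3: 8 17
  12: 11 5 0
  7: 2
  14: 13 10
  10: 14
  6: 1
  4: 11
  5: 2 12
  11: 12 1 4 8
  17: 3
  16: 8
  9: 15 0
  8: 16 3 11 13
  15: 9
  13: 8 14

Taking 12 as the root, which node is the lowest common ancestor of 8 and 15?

12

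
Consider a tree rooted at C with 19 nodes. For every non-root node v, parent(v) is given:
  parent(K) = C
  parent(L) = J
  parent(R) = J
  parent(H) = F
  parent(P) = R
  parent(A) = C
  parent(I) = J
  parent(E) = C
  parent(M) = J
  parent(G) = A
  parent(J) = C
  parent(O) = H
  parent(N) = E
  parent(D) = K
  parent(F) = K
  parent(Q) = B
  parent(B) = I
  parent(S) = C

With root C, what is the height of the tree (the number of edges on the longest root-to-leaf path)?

The longest root-to-leaf path is C → J → I → B → Q (4 edges).

4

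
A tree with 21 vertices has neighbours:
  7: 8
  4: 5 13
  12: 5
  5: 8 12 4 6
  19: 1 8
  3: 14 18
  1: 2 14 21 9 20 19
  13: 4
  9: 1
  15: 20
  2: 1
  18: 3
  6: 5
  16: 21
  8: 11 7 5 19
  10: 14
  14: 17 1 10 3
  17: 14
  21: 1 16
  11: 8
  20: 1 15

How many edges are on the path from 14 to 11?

The path is 14 - 1 - 19 - 8 - 11, which has 4 edges.

4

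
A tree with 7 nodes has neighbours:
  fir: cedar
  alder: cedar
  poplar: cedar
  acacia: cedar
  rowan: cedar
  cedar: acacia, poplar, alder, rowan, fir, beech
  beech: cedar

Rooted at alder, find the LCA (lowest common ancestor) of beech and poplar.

Ancestors of beech (toward the root): beech, cedar, alder.
Ancestors of poplar: poplar, cedar, alder.
The deepest node appearing in both lists is cedar.

cedar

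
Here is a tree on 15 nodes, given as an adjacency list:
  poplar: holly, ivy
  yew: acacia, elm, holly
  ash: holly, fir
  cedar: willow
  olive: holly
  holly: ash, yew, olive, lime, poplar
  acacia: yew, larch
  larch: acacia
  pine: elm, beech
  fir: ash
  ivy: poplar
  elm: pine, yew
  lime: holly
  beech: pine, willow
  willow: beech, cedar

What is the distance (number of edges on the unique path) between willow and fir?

7

The path is willow–beech–pine–elm–yew–holly–ash–fir, which has 7 edges.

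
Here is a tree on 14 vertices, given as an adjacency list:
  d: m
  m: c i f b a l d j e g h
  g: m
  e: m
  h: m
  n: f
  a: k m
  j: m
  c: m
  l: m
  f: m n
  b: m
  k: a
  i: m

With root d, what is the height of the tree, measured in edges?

3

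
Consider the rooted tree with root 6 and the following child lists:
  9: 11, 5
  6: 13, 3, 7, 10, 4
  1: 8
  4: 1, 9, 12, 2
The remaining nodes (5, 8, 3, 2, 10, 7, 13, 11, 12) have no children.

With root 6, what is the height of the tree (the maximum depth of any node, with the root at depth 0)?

3

The longest root-to-leaf path is 6-4-9-5 (3 edges).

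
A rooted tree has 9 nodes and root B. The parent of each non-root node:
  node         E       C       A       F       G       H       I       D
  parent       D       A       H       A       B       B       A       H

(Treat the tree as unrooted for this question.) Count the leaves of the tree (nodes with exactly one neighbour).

5

The leaves are C, E, F, G, I.
That is 5 leaves.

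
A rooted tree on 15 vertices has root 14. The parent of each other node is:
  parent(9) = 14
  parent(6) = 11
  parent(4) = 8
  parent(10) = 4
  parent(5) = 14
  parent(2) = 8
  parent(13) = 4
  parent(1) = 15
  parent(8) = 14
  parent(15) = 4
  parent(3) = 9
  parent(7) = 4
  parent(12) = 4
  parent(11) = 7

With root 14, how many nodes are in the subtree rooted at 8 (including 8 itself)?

8's subtree: {8, 4, 2, 7, 13, 15, 12, 10, 11, 1, 6}, size 11.

11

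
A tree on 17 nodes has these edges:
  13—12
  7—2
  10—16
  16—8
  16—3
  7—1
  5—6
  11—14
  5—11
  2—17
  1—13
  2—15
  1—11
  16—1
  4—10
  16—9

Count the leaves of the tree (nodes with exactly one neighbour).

Exactly 9 nodes have a single neighbour: 3, 4, 6, 8, 9, 12, 14, 15, 17.

9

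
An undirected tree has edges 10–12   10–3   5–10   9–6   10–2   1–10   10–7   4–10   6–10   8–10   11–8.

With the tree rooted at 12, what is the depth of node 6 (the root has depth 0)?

Path from 12 to 6: 12 – 10 – 6, which has 2 edges.

2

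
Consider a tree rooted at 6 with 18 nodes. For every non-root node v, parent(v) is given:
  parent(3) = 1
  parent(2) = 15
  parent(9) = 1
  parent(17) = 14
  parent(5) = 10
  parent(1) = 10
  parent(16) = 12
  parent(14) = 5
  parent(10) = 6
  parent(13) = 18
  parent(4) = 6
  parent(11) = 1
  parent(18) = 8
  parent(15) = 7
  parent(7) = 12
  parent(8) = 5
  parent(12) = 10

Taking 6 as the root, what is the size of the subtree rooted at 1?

4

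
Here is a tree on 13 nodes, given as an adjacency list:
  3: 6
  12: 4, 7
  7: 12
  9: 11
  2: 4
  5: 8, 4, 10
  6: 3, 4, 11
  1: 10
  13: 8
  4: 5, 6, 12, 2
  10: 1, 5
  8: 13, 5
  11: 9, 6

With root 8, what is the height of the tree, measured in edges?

5

A deepest node is 9, reached by 8 → 5 → 4 → 6 → 11 → 9.
That path has 5 edges, so the height is 5.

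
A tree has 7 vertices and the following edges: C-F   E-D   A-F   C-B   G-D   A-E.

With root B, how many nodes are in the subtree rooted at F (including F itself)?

5

F's subtree: {F, A, E, D, G}, size 5.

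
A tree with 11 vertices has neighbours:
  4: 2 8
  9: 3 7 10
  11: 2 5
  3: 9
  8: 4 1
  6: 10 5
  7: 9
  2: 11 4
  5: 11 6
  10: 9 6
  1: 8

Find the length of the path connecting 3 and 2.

6

The path is 3–9–10–6–5–11–2, which has 6 edges.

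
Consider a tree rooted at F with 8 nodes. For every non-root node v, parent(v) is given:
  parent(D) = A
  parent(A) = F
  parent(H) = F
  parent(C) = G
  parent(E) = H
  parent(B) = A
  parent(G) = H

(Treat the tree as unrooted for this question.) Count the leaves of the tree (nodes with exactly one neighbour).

Degree-1 nodes: B, C, D, E — 4 of them.

4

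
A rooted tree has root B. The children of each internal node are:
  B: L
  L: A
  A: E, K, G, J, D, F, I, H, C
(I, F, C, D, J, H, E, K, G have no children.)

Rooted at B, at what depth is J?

3

Climbing from J to the root: J – A – L – B. That's 3 steps.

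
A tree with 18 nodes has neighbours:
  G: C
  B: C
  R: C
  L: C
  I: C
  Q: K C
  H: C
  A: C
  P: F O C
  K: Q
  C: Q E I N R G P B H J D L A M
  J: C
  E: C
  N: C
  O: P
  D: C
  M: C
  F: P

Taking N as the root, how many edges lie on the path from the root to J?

2

Path from N to J: N–C–J, which has 2 edges.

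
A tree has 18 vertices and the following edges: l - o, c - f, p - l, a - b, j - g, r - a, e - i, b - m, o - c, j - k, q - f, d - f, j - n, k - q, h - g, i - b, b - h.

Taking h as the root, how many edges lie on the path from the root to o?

Climbing from o to the root: o – c – f – q – k – j – g – h. That's 7 steps.

7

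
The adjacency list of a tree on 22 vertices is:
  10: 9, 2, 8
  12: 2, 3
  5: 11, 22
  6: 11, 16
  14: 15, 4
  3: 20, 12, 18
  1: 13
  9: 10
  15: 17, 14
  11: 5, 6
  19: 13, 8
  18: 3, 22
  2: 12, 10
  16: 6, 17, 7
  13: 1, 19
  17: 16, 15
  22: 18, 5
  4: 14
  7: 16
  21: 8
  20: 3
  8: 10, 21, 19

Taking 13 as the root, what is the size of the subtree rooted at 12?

14

12's subtree: {12, 3, 20, 18, 22, 5, 11, 6, 16, 7, 17, 15, 14, 4}, size 14.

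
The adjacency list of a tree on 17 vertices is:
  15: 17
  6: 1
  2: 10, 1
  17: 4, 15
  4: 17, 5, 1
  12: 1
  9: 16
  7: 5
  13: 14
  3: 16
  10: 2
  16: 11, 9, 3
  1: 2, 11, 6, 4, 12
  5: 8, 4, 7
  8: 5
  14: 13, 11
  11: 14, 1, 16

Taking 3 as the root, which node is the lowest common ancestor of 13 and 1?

Ancestors of 13 (toward the root): 13, 14, 11, 16, 3.
Ancestors of 1: 1, 11, 16, 3.
The deepest node appearing in both lists is 11.

11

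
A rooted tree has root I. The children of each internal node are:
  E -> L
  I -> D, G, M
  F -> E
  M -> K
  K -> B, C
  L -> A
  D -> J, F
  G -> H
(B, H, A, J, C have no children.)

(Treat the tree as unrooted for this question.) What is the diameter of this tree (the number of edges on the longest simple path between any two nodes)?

BFS from A reaches C last, at distance 8; BFS from C confirms no node is farther.
Path: A - L - E - F - D - I - M - K - C.

8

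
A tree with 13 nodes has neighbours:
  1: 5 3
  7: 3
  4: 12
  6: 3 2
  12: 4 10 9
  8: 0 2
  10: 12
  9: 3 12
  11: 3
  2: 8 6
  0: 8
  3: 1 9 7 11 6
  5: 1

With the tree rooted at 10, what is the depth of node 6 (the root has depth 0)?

4

10 – 12 – 9 – 3 – 6 — 4 edges.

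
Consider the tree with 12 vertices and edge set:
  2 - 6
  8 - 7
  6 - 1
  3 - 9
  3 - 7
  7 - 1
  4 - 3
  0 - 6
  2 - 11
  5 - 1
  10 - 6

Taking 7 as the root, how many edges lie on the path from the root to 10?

3

7–1–6–10 — 3 edges.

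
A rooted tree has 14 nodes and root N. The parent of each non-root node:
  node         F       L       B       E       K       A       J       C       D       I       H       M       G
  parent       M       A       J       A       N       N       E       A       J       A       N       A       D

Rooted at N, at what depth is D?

N – A – E – J – D — 4 edges.

4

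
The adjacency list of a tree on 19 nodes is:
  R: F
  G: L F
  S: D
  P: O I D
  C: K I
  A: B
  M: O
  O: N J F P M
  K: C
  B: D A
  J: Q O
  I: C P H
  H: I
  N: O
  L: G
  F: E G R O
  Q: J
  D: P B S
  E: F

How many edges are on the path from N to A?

N - O - P - D - B - A: 5 edges.

5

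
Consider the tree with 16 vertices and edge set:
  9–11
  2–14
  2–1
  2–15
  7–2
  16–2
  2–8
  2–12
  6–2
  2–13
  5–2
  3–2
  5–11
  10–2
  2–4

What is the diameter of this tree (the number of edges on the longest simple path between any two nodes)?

4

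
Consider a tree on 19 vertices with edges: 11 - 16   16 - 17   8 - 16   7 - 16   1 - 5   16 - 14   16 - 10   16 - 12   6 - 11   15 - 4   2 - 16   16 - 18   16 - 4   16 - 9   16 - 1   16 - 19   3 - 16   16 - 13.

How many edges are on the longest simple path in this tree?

BFS from 15 reaches 5 last, at distance 4; BFS from 5 confirms no node is farther.
Path: 15 - 4 - 16 - 1 - 5.

4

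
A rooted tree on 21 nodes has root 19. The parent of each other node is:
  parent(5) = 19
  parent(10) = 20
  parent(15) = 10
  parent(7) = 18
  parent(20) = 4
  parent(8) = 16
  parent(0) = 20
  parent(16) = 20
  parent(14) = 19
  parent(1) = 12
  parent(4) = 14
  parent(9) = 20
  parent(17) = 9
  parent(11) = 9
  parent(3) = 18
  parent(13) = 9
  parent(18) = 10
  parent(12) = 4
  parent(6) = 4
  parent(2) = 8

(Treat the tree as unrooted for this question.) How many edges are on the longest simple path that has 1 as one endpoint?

6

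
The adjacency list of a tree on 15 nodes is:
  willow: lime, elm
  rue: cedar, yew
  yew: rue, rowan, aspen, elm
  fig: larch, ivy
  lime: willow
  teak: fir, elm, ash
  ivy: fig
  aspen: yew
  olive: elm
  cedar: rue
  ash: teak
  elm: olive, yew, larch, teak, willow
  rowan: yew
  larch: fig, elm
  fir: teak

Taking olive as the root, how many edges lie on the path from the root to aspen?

3

olive–elm–yew–aspen — 3 edges.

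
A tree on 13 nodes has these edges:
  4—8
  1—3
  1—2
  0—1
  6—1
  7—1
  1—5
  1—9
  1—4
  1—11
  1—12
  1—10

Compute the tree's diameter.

3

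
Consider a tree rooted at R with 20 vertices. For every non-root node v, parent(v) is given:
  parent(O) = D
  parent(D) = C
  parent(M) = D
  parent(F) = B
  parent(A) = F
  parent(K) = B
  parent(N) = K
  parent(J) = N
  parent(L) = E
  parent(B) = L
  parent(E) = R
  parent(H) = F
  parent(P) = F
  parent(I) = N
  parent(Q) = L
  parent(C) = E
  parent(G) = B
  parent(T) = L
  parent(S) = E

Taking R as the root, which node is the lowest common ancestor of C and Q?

E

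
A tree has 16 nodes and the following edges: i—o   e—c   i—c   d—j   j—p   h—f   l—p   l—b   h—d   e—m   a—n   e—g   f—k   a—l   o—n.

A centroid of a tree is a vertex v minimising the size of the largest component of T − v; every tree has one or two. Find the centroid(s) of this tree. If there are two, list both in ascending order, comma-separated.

If l is removed the pieces have sizes 8, 6, 1, all ≤ ⌊16/2⌋ = 8.
Its neighbour a also leaves a largest component of size 8, so both are centroids.

a, l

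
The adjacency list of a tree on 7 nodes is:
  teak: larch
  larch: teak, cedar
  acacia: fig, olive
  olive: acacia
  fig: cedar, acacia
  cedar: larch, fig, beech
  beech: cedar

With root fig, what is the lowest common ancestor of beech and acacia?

Ancestors of beech (toward the root): beech, cedar, fig.
Ancestors of acacia: acacia, fig.
The deepest node appearing in both lists is fig.

fig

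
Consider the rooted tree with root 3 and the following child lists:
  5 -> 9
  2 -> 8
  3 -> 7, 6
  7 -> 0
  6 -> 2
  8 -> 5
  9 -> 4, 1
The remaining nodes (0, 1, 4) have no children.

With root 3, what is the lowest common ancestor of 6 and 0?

Path 6→root: 6 3; path 0→root: 0 7 3.
First common node: 3.

3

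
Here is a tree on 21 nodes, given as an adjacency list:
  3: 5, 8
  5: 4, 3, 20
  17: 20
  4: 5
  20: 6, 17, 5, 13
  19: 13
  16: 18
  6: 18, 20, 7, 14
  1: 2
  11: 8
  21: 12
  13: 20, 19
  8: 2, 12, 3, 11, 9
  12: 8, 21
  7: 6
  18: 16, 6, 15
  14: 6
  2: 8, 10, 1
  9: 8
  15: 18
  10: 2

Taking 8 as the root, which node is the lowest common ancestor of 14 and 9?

8

Ancestors of 14 (toward the root): 14, 6, 20, 5, 3, 8.
Ancestors of 9: 9, 8.
The deepest node appearing in both lists is 8.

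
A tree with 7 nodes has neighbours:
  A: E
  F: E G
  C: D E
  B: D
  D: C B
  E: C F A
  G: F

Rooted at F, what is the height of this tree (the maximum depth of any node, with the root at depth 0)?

4

A deepest node is B, reached by F-E-C-D-B.
That path has 4 edges, so the height is 4.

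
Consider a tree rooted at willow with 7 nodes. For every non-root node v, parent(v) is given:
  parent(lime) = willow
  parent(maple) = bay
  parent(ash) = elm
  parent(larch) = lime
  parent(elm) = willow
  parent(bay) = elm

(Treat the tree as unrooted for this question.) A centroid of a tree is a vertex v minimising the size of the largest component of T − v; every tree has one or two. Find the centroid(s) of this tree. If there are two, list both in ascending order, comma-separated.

If elm is removed the pieces have sizes 3, 2, 1, all ≤ ⌊7/2⌋ = 3.
Every other node leaves some component of size > 3, so the centroid is unique.

elm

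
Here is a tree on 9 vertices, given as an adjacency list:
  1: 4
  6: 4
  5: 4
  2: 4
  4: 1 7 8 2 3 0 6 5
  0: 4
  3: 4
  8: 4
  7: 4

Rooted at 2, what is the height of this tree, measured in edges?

2

0 sits deepest: 2 – 4 – 0 — 2 edges from the root.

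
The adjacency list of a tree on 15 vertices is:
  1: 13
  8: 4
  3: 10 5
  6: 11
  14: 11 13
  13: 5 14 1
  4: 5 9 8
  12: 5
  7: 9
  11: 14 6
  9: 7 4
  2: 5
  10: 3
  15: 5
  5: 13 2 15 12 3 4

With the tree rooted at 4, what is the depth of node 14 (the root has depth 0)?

Path from 4 to 14: 4 → 5 → 13 → 14, which has 3 edges.

3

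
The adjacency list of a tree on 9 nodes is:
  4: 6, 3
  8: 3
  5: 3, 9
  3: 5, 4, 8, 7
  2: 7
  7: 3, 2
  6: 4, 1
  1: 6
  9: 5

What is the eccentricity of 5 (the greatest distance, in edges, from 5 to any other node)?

4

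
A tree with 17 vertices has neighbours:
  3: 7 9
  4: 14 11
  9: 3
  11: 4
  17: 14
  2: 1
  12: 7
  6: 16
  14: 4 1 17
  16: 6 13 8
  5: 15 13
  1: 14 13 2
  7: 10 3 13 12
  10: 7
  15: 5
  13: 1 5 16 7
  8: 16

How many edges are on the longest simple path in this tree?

BFS from 9 reaches 11 last, at distance 7; BFS from 11 confirms no node is farther.
Path: 9–3–7–13–1–14–4–11.

7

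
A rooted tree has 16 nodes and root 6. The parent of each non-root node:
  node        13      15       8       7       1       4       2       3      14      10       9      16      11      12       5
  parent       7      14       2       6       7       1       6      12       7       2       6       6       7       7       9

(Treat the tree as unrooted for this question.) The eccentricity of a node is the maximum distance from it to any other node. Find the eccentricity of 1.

4

A farthest node from 1 is 5 (10, 8 also at distance 4).
The path 1-7-6-9-5 has 4 edges.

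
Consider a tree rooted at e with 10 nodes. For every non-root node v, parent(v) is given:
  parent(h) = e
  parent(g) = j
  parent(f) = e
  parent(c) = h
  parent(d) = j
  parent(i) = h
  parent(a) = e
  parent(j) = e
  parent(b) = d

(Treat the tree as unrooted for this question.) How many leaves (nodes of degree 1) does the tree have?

Exactly 6 nodes have a single neighbour: a, b, c, f, g, i.

6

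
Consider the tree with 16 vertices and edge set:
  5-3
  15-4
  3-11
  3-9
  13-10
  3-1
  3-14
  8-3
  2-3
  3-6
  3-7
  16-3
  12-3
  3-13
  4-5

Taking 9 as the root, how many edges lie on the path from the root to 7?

9 – 3 – 7 — 2 edges.

2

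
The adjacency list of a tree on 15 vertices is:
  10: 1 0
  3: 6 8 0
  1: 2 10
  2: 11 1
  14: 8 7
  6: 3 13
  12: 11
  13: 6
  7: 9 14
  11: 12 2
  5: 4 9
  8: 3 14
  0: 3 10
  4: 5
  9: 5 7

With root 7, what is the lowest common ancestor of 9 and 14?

Ancestors of 9 (toward the root): 9, 7.
Ancestors of 14: 14, 7.
The deepest node appearing in both lists is 7.

7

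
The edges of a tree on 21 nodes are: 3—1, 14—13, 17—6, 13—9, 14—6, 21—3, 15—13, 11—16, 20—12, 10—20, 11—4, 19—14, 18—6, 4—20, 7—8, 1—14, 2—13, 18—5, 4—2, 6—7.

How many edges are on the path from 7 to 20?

7–6–14–13–2–4–20: 6 edges.

6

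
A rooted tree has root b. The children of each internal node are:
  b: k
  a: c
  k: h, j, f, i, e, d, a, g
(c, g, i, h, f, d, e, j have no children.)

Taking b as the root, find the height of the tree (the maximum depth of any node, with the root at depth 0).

3

A deepest node is c, reached by b–k–a–c.
That path has 3 edges, so the height is 3.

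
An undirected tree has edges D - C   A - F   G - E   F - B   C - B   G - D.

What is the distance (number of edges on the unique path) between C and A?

3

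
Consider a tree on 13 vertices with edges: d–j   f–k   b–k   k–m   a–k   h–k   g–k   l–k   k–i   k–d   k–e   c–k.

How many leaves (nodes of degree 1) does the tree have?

11

Exactly 11 nodes have a single neighbour: a, b, c, e, f, g, h, i, j, l, m.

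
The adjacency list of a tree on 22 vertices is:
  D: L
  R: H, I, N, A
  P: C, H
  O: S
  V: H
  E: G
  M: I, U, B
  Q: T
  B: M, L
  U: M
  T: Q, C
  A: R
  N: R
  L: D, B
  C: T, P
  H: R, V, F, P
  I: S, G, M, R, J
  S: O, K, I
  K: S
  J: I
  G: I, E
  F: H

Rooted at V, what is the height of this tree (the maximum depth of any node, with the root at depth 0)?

The longest root-to-leaf path is V – H – R – I – M – B – L – D (7 edges).

7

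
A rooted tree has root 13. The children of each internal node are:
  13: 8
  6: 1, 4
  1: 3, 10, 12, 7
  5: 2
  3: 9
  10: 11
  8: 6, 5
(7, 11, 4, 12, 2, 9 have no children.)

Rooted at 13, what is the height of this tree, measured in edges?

A deepest node is 11, reached by 13-8-6-1-10-11.
That path has 5 edges, so the height is 5.

5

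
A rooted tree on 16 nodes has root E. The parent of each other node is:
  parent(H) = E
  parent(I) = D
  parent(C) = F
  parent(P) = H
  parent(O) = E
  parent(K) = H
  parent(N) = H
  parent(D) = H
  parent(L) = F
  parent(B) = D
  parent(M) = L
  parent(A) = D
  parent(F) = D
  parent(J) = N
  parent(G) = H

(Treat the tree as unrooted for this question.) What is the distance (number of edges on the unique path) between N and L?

The path is N–H–D–F–L, which has 4 edges.

4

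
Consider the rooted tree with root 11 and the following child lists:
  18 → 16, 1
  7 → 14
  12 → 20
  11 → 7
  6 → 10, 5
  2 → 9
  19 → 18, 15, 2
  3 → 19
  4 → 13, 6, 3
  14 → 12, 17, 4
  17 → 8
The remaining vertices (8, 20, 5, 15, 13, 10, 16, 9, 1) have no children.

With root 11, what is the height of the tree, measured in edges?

7

The longest root-to-leaf path is 11 – 7 – 14 – 4 – 3 – 19 – 18 – 1 (7 edges).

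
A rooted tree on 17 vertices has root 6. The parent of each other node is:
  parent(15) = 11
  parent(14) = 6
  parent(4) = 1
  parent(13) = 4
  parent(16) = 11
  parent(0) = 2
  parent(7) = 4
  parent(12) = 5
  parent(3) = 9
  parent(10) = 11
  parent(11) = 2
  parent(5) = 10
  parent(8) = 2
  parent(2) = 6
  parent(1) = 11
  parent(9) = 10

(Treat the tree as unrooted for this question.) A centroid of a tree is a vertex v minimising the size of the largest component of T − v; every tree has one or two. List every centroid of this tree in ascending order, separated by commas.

11

Delete 11: the remaining components have sizes 5, 5, 4, 1, 1. Max 5 ≤ 8, so 11 is a centroid.
Every other node leaves some component of size > 8, so the centroid is unique.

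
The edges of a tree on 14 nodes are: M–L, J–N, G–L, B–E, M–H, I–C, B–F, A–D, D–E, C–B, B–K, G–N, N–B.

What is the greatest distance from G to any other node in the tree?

5

Distances from G peak at 5, attained at A.
G–N–B–E–D–A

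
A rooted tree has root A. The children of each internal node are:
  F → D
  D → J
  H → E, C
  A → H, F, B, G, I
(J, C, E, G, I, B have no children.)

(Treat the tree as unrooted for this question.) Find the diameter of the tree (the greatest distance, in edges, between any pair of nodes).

5

A longest path is J – D – F – A – H – C, with 5 edges.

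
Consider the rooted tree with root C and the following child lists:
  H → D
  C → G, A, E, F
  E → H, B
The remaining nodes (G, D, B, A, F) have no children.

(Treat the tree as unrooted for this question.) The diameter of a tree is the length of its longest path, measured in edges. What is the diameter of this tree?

4

BFS from G reaches D last, at distance 4; BFS from D confirms no node is farther.
Path: G - C - E - H - D.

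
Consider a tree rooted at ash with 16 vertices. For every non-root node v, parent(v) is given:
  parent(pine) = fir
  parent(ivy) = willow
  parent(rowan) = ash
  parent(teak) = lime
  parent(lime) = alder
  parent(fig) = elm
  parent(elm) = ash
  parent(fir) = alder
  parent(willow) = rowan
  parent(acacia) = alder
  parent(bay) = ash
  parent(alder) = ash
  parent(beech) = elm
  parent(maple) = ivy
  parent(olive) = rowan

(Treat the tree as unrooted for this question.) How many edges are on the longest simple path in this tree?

7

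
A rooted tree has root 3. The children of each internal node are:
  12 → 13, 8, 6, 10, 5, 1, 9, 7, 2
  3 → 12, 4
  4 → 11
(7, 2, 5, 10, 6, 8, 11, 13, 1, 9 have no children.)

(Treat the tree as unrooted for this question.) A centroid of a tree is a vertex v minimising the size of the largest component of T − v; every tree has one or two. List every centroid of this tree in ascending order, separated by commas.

Removing 12 splits the tree into components of sizes 3, 1, 1, 1, 1, 1, 1, 1, 1, 1; the largest is 3 ≤ ⌊13/2⌋ = 6.
No neighbour of 12 does as well, so 12 is the unique centroid.

12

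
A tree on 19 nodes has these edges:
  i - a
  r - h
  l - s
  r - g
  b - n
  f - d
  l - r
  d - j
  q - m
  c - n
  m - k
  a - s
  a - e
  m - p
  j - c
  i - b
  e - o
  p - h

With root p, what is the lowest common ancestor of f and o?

Path f→root: f d j c n b i a s l r h p; path o→root: o e a s l r h p.
First common node: a.

a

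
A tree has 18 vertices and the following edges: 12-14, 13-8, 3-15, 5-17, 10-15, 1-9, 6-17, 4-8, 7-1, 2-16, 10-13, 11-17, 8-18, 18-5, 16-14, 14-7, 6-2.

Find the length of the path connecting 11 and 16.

11 - 17 - 6 - 2 - 16: 4 edges.

4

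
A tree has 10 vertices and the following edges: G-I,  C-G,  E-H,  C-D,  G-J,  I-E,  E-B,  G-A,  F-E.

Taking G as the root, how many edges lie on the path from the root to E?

2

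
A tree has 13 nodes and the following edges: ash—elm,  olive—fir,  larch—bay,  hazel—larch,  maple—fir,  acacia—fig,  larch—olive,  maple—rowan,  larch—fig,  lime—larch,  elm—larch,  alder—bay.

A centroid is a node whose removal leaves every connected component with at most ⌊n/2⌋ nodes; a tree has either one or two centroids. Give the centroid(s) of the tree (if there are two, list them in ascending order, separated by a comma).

Removing larch splits the tree into components of sizes 4, 2, 2, 2, 1, 1; the largest is 4 ≤ ⌊13/2⌋ = 6.
Every other node leaves some component of size > 6, so the centroid is unique.

larch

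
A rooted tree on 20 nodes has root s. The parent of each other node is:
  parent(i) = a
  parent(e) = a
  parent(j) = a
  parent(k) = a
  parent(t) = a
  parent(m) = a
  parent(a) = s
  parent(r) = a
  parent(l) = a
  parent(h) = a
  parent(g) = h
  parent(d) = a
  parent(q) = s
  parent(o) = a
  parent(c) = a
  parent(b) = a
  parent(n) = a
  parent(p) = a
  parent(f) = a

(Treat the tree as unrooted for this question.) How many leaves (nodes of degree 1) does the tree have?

Degree-1 nodes: b, c, d, e, f, g, i, j, k, l, m, n, o, p, q, r, t — 17 of them.

17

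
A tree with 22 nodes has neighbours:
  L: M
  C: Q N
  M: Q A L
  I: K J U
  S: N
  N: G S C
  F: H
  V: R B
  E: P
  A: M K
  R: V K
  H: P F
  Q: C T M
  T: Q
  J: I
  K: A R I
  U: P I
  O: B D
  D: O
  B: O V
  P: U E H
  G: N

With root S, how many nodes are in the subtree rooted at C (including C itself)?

19

Descendants of C (including itself): C, Q, T, M, A, L, K, R, I, V, U, J, B, P, O, E, H, D, F. That's 19.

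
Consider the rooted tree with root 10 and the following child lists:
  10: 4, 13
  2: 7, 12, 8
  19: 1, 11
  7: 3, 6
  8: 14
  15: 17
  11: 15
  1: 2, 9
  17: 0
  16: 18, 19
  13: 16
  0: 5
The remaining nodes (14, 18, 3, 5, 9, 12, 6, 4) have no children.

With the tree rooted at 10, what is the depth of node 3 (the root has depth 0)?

Path from 10 to 3: 10 → 13 → 16 → 19 → 1 → 2 → 7 → 3, which has 7 edges.

7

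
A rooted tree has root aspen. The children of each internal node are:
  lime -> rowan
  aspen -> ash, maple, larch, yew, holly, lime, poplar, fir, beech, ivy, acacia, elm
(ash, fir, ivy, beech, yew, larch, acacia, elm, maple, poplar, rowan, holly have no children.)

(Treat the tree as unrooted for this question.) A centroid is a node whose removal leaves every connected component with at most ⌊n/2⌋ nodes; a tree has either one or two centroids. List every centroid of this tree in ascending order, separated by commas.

aspen

Delete aspen: the remaining components have sizes 2, 1, 1, 1, 1, 1, 1, 1, 1, 1, 1, 1. Max 2 ≤ 7, so aspen is a centroid.
No neighbour of aspen does as well, so aspen is the unique centroid.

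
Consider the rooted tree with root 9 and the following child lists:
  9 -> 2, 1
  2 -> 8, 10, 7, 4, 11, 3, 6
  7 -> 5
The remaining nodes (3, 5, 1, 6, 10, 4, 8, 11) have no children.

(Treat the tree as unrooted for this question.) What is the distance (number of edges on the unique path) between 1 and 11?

3

The path is 1–9–2–11, which has 3 edges.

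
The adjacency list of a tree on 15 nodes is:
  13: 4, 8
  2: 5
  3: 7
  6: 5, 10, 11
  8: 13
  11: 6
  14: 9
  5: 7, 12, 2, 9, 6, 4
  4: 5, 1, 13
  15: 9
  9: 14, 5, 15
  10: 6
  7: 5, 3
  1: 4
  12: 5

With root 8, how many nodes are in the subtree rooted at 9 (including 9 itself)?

The subtree rooted at 9 contains: 9, 15, 14 — 3 nodes.

3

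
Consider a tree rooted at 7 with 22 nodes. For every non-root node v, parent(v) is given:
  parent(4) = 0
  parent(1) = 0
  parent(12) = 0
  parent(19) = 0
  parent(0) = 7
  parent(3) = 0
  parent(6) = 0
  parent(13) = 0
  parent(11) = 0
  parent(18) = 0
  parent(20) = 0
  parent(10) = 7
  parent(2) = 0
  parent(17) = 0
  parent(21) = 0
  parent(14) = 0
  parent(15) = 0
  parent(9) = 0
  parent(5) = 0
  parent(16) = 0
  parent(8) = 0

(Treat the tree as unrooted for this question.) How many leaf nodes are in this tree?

Degree-1 nodes: 1, 2, 3, 4, 5, 6, 8, 9, 10, 11, 12, 13, 14, 15, 16, 17, 18, 19, 20, 21 — 20 of them.

20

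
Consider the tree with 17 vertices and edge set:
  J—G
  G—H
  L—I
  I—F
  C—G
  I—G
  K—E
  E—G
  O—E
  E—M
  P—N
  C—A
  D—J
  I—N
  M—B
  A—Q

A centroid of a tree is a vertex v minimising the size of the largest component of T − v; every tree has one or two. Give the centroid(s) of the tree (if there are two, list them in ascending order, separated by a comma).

G

Delete G: the remaining components have sizes 5, 5, 3, 2, 1. Max 5 ≤ 8, so G is a centroid.
Every other node leaves some component of size > 8, so the centroid is unique.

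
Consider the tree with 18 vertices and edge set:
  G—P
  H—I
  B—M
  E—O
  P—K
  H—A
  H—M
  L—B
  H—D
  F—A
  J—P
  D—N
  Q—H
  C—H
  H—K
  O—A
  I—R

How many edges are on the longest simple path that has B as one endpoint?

A farthest node from B is E (G, J also at distance 5).
The path B–M–H–A–O–E has 5 edges.

5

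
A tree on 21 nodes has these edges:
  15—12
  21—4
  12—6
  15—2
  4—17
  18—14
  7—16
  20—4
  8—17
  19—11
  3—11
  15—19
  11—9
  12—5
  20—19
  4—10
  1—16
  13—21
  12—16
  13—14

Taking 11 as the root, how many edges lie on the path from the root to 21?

4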